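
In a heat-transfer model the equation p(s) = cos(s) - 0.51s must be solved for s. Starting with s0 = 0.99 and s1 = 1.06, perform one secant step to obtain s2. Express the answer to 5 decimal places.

1.02209

p(0.99) = 0.0437899, p(1.06) = -0.0517279
s2 = 1.0600000 − (-0.0517279)·(1.0600000 − 0.9900000) / (-0.0517279 − 0.0437899) = 1.0600000 − (-0.0036210)/(-0.0955178) = 1.0220913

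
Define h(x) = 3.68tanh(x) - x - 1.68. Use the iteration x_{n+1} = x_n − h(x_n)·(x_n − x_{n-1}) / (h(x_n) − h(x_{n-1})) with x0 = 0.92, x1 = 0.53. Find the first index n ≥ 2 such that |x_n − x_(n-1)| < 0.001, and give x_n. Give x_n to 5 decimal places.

h(0.92) = 0.0713025, h(0.53) = -0.4237976
x2 = 0.5300000 − (-0.4237976)·(-0.3900000)/(-0.4951001) = 0.8638336;  |Δ| = 0.3338336
h(0.8638336) = 0.0256439
x3 = 0.8638336 − 0.0256439·(0.3338336)/(0.4494415) = 0.8447860;  |Δ| = 0.0190476
h(0.8447860) = 0.0082895
x4 = 0.8447860 − 0.0082895·(-0.0190476)/(-0.0173544) = 0.8356877;  |Δ| = 0.0090983
h(0.8356877) = -0.0003406
x5 = 0.8356877 − (-0.0003406)·(-0.0090983)/(-0.0086301) = 0.8360468;  |Δ| = 0.0003591
|x5 − x4| = 0.0003591 < 0.001

n = 5, x_n = 0.83605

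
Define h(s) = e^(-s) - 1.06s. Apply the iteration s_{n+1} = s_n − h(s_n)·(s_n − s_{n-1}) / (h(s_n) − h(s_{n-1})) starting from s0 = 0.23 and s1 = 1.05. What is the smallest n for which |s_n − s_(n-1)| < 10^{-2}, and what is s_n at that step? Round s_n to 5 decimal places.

h(0.23) = 0.5507336, h(1.05) = -0.7630623
s2 = 1.0500000 − (-0.7630623)·(0.8200000)/(-1.3137959) = 0.5737380;  |Δ| = 0.4762620
h(0.5737380) = -0.0447468
s3 = 0.5737380 − (-0.0447468)·(-0.4762620)/(0.7183154) = 0.5440697;  |Δ| = 0.0296683
h(0.5440697) = 0.0036676
s4 = 0.5440697 − 0.0036676·(-0.0296683)/(0.0484144) = 0.5463172;  |Δ| = 0.0022475
|s4 − s3| = 0.0022475 < 10^{-2}

n = 4, s_n = 0.54632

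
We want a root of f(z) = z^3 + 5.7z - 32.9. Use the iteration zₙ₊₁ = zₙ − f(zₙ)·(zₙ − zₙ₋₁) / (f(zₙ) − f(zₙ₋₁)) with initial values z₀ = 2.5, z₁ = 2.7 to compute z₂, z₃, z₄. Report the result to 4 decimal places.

2.6164, 2.6192, 2.6193

f(2.5) = -3.025000, f(2.7) = 2.173000
z₂ = 2.700000 − 2.173000·(2.700000 − 2.500000) / (2.173000 − (-3.025000)) = 2.700000 − (0.434600)/(5.198000) = 2.616391
f(2.616391) = -0.076064
z₃ = 2.616391 − (-0.076064)·(2.616391 − 2.700000) / (-0.076064 − 2.173000) = 2.616391 − (0.006360)/(-2.249064) = 2.619219
f(2.619219) = -0.001813
z₄ = 2.619219 − (-0.001813)·(2.619219 − 2.616391) / (-0.001813 − (-0.076064)) = 2.619219 − (-0.000005)/(0.074251) = 2.619288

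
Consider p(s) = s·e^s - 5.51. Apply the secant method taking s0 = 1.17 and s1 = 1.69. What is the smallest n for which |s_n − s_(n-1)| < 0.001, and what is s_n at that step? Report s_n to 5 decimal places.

p(1.17) = -1.7402686, p(1.69) = 3.6489224
s2 = 1.6900000 − 3.6489224·(0.5200000)/(5.3891910) = 1.3379175;  |Δ| = 0.3520825
p(1.3379175) = -0.4110641
s3 = 1.3379175 − (-0.4110641)·(-0.3520825)/(-4.0599865) = 1.3735651;  |Δ| = 0.0356475
p(1.3735651) = -0.0852346
s4 = 1.3735651 − (-0.0852346)·(0.0356475)/(0.3258295) = 1.3828902;  |Δ| = 0.0093251
p(1.3828902) = 0.0027624
s5 = 1.3828902 − 0.0027624·(0.0093251)/(0.0879970) = 1.3825975;  |Δ| = 0.0002927
|s5 − s4| = 0.0002927 < 0.001

n = 5, s_n = 1.38260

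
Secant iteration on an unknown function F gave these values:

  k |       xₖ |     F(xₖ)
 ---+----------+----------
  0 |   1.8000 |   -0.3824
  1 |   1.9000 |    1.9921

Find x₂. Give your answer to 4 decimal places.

1.8161

x₂ = 1.9000 − 1.9921·(1.9000 − 1.8000) / (1.9921 − (-0.3824))
   = 1.9000 − (0.199210)/(2.374500) = 1.816104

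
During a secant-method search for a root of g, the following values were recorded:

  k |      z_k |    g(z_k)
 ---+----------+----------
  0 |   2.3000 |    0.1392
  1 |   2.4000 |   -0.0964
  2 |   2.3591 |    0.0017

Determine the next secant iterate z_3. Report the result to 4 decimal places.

z_3 = 2.3591 − 0.0017·(2.3591 − 2.4000) / (0.0017 − (-0.0964))
   = 2.3591 − (-0.000070)/(0.098100) = 2.359809

2.3598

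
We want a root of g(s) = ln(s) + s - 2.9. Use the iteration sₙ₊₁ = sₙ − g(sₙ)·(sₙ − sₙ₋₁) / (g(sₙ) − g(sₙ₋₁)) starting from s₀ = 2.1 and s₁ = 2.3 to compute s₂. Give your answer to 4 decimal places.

g(2.1) = -0.058063, g(2.3) = 0.232909
s₂ = 2.300000 − 0.232909·(2.300000 − 2.100000) / (0.232909 − (-0.058063)) = 2.300000 − (0.046582)/(0.290972) = 2.139909

2.1399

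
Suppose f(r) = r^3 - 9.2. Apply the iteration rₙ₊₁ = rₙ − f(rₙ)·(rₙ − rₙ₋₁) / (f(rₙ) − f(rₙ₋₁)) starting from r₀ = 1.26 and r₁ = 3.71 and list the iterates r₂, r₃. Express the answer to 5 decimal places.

1.61951, 1.84064

f(1.26) = -7.1996240, f(3.71) = 41.8648110
r₂ = 3.7100000 − 41.8648110·(3.7100000 − 1.2600000) / (41.8648110 − (-7.1996240)) = 3.7100000 − (102.5687870)/(49.0644350) = 1.6195084
f(1.6195084) = -4.9523409
r₃ = 1.6195084 − (-4.9523409)·(1.6195084 − 3.7100000) / (-4.9523409 − 41.8648110) = 1.6195084 − (10.3528269)/(-46.8171519) = 1.8406417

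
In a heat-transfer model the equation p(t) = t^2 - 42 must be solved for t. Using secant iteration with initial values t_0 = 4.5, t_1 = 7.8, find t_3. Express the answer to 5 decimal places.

p(4.5) = -21.7500000, p(7.8) = 18.8400000
t_2 = 7.8000000 − 18.8400000·(7.8000000 − 4.5000000) / (18.8400000 − (-21.7500000)) = 7.8000000 − (62.1720000)/(40.5900000) = 6.2682927
p(6.2682927) = -2.7085068
t_3 = 6.2682927 − (-2.7085068)·(6.2682927 − 7.8000000) / (-2.7085068 − 18.8400000) = 6.2682927 − (4.1486397)/(-21.5485068) = 6.4608183

6.46082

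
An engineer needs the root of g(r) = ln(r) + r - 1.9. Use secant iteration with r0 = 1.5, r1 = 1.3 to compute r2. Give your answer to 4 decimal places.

g(1.5) = 0.005465, g(1.3) = -0.337636
r2 = 1.300000 − (-0.337636)·(1.300000 − 1.500000) / (-0.337636 − 0.005465) = 1.300000 − (0.067527)/(-0.343101) = 1.496814

1.4968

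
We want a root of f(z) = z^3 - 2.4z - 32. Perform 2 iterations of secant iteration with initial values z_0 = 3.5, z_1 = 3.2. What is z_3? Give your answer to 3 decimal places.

3.427

f(3.5) = 2.47500, f(3.2) = -6.91200
z_2 = 3.20000 − (-6.91200)·(3.20000 − 3.50000) / (-6.91200 − 2.47500) = 3.20000 − (2.07360)/(-9.38700) = 3.42090
f(3.42090) = -0.17684
z_3 = 3.42090 − (-0.17684)·(3.42090 − 3.20000) / (-0.17684 − (-6.91200)) = 3.42090 − (-0.03906)/(6.73516) = 3.42670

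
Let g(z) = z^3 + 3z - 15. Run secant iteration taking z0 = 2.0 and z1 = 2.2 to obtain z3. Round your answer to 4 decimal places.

2.0648

g(2.0) = -1.000000, g(2.2) = 2.248000
z2 = 2.200000 − 2.248000·(2.200000 − 2.000000) / (2.248000 − (-1.000000)) = 2.200000 − (0.449600)/(3.248000) = 2.061576
g(2.061576) = -0.053371
z3 = 2.061576 − (-0.053371)·(2.061576 − 2.200000) / (-0.053371 − 2.248000) = 2.061576 − (0.007388)/(-2.301371) = 2.064787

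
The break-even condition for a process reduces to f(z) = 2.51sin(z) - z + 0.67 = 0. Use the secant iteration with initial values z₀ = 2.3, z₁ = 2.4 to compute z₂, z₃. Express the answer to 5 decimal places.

f(2.3) = 0.2417201, f(2.4) = -0.0345874
z₂ = 2.4000000 − (-0.0345874)·(2.4000000 − 2.3000000) / (-0.0345874 − 0.2417201) = 2.4000000 − (-0.0034587)/(-0.2763075) = 2.3874823
f(2.3874823) = 0.0009654
z₃ = 2.3874823 − 0.0009654·(2.3874823 − 2.4000000) / (0.0009654 − (-0.0345874)) = 2.3874823 − (-0.0000121)/(0.0355528) = 2.3878222

2.38748, 2.38782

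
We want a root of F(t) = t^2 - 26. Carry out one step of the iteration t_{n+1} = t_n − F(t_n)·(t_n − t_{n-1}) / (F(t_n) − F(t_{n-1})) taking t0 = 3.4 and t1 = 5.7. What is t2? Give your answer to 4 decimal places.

4.9868

F(3.4) = -14.440000, F(5.7) = 6.490000
t2 = 5.700000 − 6.490000·(5.700000 − 3.400000) / (6.490000 − (-14.440000)) = 5.700000 − (14.927000)/(20.930000) = 4.986813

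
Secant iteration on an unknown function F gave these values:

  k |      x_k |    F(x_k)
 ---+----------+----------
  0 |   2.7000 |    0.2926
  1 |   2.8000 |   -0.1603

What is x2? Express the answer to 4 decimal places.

x2 = 2.8000 − (-0.1603)·(2.8000 − 2.7000) / (-0.1603 − 0.2926)
   = 2.8000 − (-0.016030)/(-0.452900) = 2.764606

2.7646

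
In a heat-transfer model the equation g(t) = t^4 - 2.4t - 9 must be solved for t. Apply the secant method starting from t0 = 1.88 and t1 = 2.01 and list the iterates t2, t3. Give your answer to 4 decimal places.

g(1.88) = -1.020017, g(2.01) = 2.498408
t2 = 2.010000 − 2.498408·(2.010000 − 1.880000) / (2.498408 − (-1.020017)) = 2.010000 − (0.324793)/(3.518425) = 1.917688
g(1.917688) = -0.078246
t3 = 1.917688 − (-0.078246)·(1.917688 − 2.010000) / (-0.078246 − 2.498408) = 1.917688 − (0.007223)/(-2.576654) = 1.920491

1.9177, 1.9205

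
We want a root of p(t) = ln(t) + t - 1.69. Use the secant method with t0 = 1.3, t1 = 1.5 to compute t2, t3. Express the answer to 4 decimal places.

p(1.3) = -0.127636, p(1.5) = 0.215465
t2 = 1.500000 − 0.215465·(1.500000 − 1.300000) / (0.215465 − (-0.127636)) = 1.500000 − (0.043093)/(0.343101) = 1.374401
p(1.374401) = 0.002420
t3 = 1.374401 − 0.002420·(1.374401 − 1.500000) / (0.002420 − 0.215465) = 1.374401 − (-0.000304)/(-0.213046) = 1.372975

1.3744, 1.3730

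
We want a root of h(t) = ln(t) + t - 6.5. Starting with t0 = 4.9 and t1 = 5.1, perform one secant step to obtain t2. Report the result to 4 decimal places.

4.9090

h(4.9) = -0.010765, h(5.1) = 0.229241
t2 = 5.100000 − 0.229241·(5.100000 − 4.900000) / (0.229241 − (-0.010765)) = 5.100000 − (0.045848)/(0.240005) = 4.908970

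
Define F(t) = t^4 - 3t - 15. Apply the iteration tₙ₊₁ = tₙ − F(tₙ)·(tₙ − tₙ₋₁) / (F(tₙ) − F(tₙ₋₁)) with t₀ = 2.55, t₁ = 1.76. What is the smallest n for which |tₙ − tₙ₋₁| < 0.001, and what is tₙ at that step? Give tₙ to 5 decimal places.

n = 6, tₙ = 2.15224

F(2.55) = 19.6325062, F(1.76) = -10.6848742
t₂ = 1.7600000 − (-10.6848742)·(-0.7900000)/(-30.3173805) = 2.0384228;  |Δ| = 0.2784228
F(2.0384228) = -3.8498507
t₃ = 2.0384228 − (-3.8498507)·(0.2784228)/(6.8350236) = 2.1952454;  |Δ| = 0.1568226
F(2.1952454) = 1.6380130
t₄ = 2.1952454 − 1.6380130·(0.1568226)/(5.4878636) = 2.1484372;  |Δ| = 0.0468083
F(2.1484372) = -0.1398661
t₅ = 2.1484372 − (-0.1398661)·(-0.0468083)/(-1.7778790) = 2.1521196;  |Δ| = 0.0036824
F(2.1521196) = -0.0044674
t₆ = 2.1521196 − (-0.0044674)·(0.0036824)/(0.1353986) = 2.1522411;  |Δ| = 0.0001215
|t₆ − t₅| = 0.0001215 < 0.001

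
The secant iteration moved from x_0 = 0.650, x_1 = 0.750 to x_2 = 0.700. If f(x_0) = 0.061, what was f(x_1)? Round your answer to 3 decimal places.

-0.061

The secant line through (0.650, 0.061) and (0.750, f(x_1)) crosses zero at x_2 = 0.700.
So (0.650, 0.061), (0.750, f(x_1)), (0.700, 0) are collinear:
f(x_1) = 0.061 · (0.750 − 0.700) / (0.650 − 0.700) = 0.061 · (0.05000)/(-0.05000) = -0.06100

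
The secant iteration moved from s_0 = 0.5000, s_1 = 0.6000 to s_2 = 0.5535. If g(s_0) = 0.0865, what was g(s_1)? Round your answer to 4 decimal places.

The secant line through (0.5000, 0.0865) and (0.6000, g(s_1)) crosses zero at s_2 = 0.5535.
So (0.5000, 0.0865), (0.6000, g(s_1)), (0.5535, 0) are collinear:
g(s_1) = 0.0865 · (0.6000 − 0.5535) / (0.5000 − 0.5535) = 0.0865 · (0.046500)/(-0.053500) = -0.075182

-0.0752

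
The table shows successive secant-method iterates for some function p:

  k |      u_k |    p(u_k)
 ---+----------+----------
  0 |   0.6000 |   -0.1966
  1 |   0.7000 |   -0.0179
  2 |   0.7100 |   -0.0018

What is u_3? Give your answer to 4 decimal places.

u_3 = 0.7100 − (-0.0018)·(0.7100 − 0.7000) / (-0.0018 − (-0.0179))
   = 0.7100 − (-0.000018)/(0.016100) = 0.711118

0.7111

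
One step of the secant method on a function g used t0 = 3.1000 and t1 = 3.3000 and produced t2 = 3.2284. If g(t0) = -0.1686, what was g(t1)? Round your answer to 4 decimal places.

The secant line through (3.1000, -0.1686) and (3.3000, g(t1)) crosses zero at t2 = 3.2284.
So (3.1000, -0.1686), (3.3000, g(t1)), (3.2284, 0) are collinear:
g(t1) = -0.1686 · (3.3000 − 3.2284) / (3.1000 − 3.2284) = -0.1686 · (0.071600)/(-0.128400) = 0.094017

0.0940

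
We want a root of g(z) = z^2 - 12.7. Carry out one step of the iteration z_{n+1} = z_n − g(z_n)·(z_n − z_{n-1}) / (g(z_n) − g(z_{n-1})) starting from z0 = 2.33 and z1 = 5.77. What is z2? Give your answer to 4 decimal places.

g(2.33) = -7.271100, g(5.77) = 20.592900
z2 = 5.770000 − 20.592900·(5.770000 − 2.330000) / (20.592900 − (-7.271100)) = 5.770000 − (70.839576)/(27.864000) = 3.227667

3.2277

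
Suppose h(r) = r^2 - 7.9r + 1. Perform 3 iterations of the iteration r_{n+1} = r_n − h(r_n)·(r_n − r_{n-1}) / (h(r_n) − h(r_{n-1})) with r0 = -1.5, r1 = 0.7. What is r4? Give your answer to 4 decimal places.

h(-1.5) = 15.100000, h(0.7) = -4.040000
r2 = 0.700000 − (-4.040000)·(0.700000 − (-1.500000)) / (-4.040000 − 15.100000) = 0.700000 − (-8.888000)/(-19.140000) = 0.235632
h(0.235632) = -0.805972
r3 = 0.235632 − (-0.805972)·(0.235632 − 0.700000) / (-0.805972 − (-4.040000)) = 0.235632 − (0.374267)/(3.234028) = 0.119904
h(0.119904) = 0.067133
r4 = 0.119904 − 0.067133·(0.119904 − 0.235632) / (0.067133 − (-0.805972)) = 0.119904 − (-0.007769)/(0.873105) = 0.128803

0.1288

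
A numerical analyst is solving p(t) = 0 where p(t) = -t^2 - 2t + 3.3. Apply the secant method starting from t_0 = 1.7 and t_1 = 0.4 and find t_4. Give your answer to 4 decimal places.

1.0731

p(1.7) = -2.990000, p(0.4) = 2.340000
t_2 = 0.400000 − 2.340000·(0.400000 − 1.700000) / (2.340000 − (-2.990000)) = 0.400000 − (-3.042000)/(5.330000) = 0.970732
p(0.970732) = 0.416217
t_3 = 0.970732 − 0.416217·(0.970732 − 0.400000) / (0.416217 − 2.340000) = 0.970732 − (0.237548)/(-1.923783) = 1.094211
p(1.094211) = -0.085721
t_4 = 1.094211 − (-0.085721)·(1.094211 − 0.970732) / (-0.085721 − 0.416217) = 1.094211 − (-0.010585)/(-0.501937) = 1.073123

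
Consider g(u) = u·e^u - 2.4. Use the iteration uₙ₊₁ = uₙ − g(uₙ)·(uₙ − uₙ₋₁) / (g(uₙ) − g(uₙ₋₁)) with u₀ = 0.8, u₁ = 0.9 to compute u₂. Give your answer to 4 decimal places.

g(0.8) = -0.619567, g(0.9) = -0.186357
u₂ = 0.900000 − (-0.186357)·(0.900000 − 0.800000) / (-0.186357 − (-0.619567)) = 0.900000 − (-0.018636)/(0.433210) = 0.943018

0.9430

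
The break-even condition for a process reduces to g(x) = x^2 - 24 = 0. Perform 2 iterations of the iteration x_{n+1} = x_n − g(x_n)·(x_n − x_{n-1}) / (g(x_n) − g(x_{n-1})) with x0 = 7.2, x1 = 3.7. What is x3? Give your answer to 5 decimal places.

g(7.2) = 27.8400000, g(3.7) = -10.3100000
x2 = 3.7000000 − (-10.3100000)·(3.7000000 − 7.2000000) / (-10.3100000 − 27.8400000) = 3.7000000 − (36.0850000)/(-38.1500000) = 4.6458716
g(4.6458716) = -2.4158775
x3 = 4.6458716 − (-2.4158775)·(4.6458716 − 3.7000000) / (-2.4158775 − (-10.3100000)) = 4.6458716 − (-2.2851098)/(7.8941225) = 4.9353413

4.93534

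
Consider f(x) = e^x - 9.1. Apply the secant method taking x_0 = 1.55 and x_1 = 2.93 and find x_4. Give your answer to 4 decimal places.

f(1.55) = -4.388530, f(2.93) = 9.627630
x_2 = 2.930000 − 9.627630·(2.930000 − 1.550000) / (9.627630 − (-4.388530)) = 2.930000 − (13.286130)/(14.016160) = 1.982085
f(1.982085) = -1.842141
x_3 = 1.982085 − (-1.842141)·(1.982085 − 2.930000) / (-1.842141 − 9.627630) = 1.982085 − (1.746193)/(-11.469771) = 2.134328
f(2.134328) = -0.648635
x_4 = 2.134328 − (-0.648635)·(2.134328 − 1.982085) / (-0.648635 − (-1.842141)) = 2.134328 − (-0.098750)/(1.193506) = 2.217068

2.2171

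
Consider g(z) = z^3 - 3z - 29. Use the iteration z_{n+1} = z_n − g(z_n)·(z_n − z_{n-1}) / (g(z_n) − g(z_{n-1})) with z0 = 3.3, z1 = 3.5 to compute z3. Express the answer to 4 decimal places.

3.3966

g(3.3) = -2.963000, g(3.5) = 3.375000
z2 = 3.500000 − 3.375000·(3.500000 − 3.300000) / (3.375000 − (-2.963000)) = 3.500000 − (0.675000)/(6.338000) = 3.393500
g(3.393500) = -0.101504
z3 = 3.393500 − (-0.101504)·(3.393500 − 3.500000) / (-0.101504 − 3.375000) = 3.393500 − (0.010810)/(-3.476504) = 3.396609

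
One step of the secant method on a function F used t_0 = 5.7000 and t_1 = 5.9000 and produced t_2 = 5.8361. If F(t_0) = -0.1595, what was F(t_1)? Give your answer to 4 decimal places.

The secant line through (5.7000, -0.1595) and (5.9000, F(t_1)) crosses zero at t_2 = 5.8361.
So (5.7000, -0.1595), (5.9000, F(t_1)), (5.8361, 0) are collinear:
F(t_1) = -0.1595 · (5.9000 − 5.8361) / (5.7000 − 5.8361) = -0.1595 · (0.063900)/(-0.136100) = 0.074886

0.0749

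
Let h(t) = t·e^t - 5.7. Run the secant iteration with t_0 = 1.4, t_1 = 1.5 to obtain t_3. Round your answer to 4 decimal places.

h(1.4) = -0.022720, h(1.5) = 1.022534
t_2 = 1.500000 − 1.022534·(1.500000 − 1.400000) / (1.022534 − (-0.022720)) = 1.500000 − (0.102253)/(1.045254) = 1.402174
h(1.402174) = -0.001533
t_3 = 1.402174 − (-0.001533)·(1.402174 − 1.500000) / (-0.001533 − 1.022534) = 1.402174 − (0.000150)/(-1.024066) = 1.402320

1.4023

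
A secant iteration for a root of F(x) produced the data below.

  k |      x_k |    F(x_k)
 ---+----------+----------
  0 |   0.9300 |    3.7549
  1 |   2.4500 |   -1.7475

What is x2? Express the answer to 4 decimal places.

x2 = 2.4500 − (-1.7475)·(2.4500 − 0.9300) / (-1.7475 − 3.7549)
   = 2.4500 − (-2.656200)/(-5.502400) = 1.967265

1.9673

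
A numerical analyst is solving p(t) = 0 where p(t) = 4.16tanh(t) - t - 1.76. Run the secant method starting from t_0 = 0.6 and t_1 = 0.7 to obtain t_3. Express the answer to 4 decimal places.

0.6679

p(0.6) = -0.125874, p(0.7) = 0.054170
t_2 = 0.700000 − 0.054170·(0.700000 − 0.600000) / (0.054170 − (-0.125874)) = 0.700000 − (0.005417)/(0.180044) = 0.669913
p(0.669913) = 0.003365
t_3 = 0.669913 − 0.003365·(0.669913 − 0.700000) / (0.003365 − 0.054170) = 0.669913 − (-0.000101)/(-0.050805) = 0.667920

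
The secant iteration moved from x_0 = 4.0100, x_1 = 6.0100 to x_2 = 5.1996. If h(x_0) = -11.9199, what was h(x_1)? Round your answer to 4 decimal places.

8.1203

The secant line through (4.0100, -11.9199) and (6.0100, h(x_1)) crosses zero at x_2 = 5.1996.
So (4.0100, -11.9199), (6.0100, h(x_1)), (5.1996, 0) are collinear:
h(x_1) = -11.9199 · (6.0100 − 5.1996) / (4.0100 − 5.1996) = -11.9199 · (0.810400)/(-1.189600) = 8.120282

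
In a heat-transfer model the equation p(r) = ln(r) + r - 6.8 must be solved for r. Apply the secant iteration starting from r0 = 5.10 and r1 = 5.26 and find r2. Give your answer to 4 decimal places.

p(5.10) = -0.070759, p(5.26) = 0.120131
r2 = 5.260000 − 0.120131·(5.260000 − 5.100000) / (0.120131 − (-0.070759)) = 5.260000 − (0.019221)/(0.190890) = 5.159309

5.1593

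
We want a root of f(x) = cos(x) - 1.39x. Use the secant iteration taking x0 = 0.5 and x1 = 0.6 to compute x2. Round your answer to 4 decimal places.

0.5955

f(0.5) = 0.182583, f(0.6) = -0.008664
x2 = 0.600000 − (-0.008664)·(0.600000 − 0.500000) / (-0.008664 − 0.182583) = 0.600000 − (-0.000866)/(-0.191247) = 0.595470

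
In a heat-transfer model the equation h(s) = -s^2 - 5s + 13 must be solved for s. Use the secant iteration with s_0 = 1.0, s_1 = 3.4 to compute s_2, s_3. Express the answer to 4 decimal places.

h(1.0) = 7.000000, h(3.4) = -15.560000
s_2 = 3.400000 − (-15.560000)·(3.400000 − 1.000000) / (-15.560000 − 7.000000) = 3.400000 − (-37.344000)/(-22.560000) = 1.744681
h(1.744681) = 1.232684
s_3 = 1.744681 − 1.232684·(1.744681 − 3.400000) / (1.232684 − (-15.560000)) = 1.744681 − (-2.040486)/(16.792684) = 1.866191

1.7447, 1.8662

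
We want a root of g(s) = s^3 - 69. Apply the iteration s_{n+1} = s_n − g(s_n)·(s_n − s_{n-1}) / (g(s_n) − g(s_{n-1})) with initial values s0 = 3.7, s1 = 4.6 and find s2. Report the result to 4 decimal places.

g(3.7) = -18.347000, g(4.6) = 28.336000
s2 = 4.600000 − 28.336000·(4.600000 − 3.700000) / (28.336000 − (-18.347000)) = 4.600000 − (25.502400)/(46.683000) = 4.053711

4.0537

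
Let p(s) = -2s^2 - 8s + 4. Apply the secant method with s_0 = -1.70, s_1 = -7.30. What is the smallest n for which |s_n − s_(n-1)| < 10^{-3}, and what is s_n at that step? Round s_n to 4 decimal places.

p(-1.70) = 11.820000, p(-7.30) = -44.180000
s_2 = -7.300000 − (-44.180000)·(-5.600000)/(-56.000000) = -2.882000;  |Δ| = 4.418000
p(-2.882000) = 10.444152
s_3 = -2.882000 − 10.444152·(4.418000)/(54.624152) = -3.726723;  |Δ| = 0.844723
p(-3.726723) = 6.036857
s_4 = -3.726723 − 6.036857·(-0.844723)/(-4.407295) = -4.883775;  |Δ| = 1.157052
p(-4.883775) = -4.632317
s_5 = -4.883775 − (-4.632317)·(-1.157052)/(-10.669174) = -4.381409;  |Δ| = 0.502366
p(-4.381409) = 0.657784
s_6 = -4.381409 − 0.657784·(0.502366)/(5.290101) = -4.443874;  |Δ| = 0.062465
p(-4.443874) = 0.054957
s_7 = -4.443874 − 0.054957·(-0.062465)/(-0.602827) = -4.449569;  |Δ| = 0.005695
p(-4.449569) = -0.000776
s_8 = -4.449569 − (-0.000776)·(-0.005695)/(-0.055734) = -4.449490;  |Δ| = 0.000079
|s_8 − s_7| = 0.000079 < 10^{-3}

n = 8, s_n = -4.4495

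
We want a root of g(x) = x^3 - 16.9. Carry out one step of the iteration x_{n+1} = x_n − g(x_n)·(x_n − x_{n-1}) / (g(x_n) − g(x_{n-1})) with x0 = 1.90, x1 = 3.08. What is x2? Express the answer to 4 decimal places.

g(1.90) = -10.041000, g(3.08) = 12.318112
x2 = 3.080000 − 12.318112·(3.080000 − 1.900000) / (12.318112 − (-10.041000)) = 3.080000 − (14.535372)/(22.359112) = 2.429913

2.4299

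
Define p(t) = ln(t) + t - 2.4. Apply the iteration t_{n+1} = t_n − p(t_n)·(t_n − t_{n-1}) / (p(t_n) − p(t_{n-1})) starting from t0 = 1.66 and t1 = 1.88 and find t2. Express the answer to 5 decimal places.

1.80893

p(1.66) = -0.2331824, p(1.88) = 0.1112718
t2 = 1.8800000 − 0.1112718·(1.8800000 − 1.6600000) / (0.1112718 − (-0.2331824)) = 1.8800000 − (0.0244798)/(0.3444542) = 1.8089316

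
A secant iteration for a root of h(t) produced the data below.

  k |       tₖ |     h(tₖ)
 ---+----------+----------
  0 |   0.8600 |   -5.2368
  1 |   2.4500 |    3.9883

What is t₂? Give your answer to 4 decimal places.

t₂ = 2.4500 − 3.9883·(2.4500 − 0.8600) / (3.9883 − (-5.2368))
   = 2.4500 − (6.341397)/(9.225100) = 1.762593

1.7626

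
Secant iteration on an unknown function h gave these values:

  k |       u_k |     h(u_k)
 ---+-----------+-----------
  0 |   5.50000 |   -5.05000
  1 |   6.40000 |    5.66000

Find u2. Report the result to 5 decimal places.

5.92437

u2 = 6.40000 − 5.66000·(6.40000 − 5.50000) / (5.66000 − (-5.05000))
   = 6.40000 − (5.0940000)/(10.7100000) = 5.9243697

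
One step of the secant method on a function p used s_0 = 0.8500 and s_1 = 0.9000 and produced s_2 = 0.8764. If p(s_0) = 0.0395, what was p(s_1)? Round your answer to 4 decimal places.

The secant line through (0.8500, 0.0395) and (0.9000, p(s_1)) crosses zero at s_2 = 0.8764.
So (0.8500, 0.0395), (0.9000, p(s_1)), (0.8764, 0) are collinear:
p(s_1) = 0.0395 · (0.9000 − 0.8764) / (0.8500 − 0.8764) = 0.0395 · (0.023600)/(-0.026400) = -0.035311

-0.0353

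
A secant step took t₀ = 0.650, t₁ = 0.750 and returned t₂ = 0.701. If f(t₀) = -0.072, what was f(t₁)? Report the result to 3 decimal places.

0.069

The secant line through (0.650, -0.072) and (0.750, f(t₁)) crosses zero at t₂ = 0.701.
So (0.650, -0.072), (0.750, f(t₁)), (0.701, 0) are collinear:
f(t₁) = -0.072 · (0.750 − 0.701) / (0.650 − 0.701) = -0.072 · (0.04900)/(-0.05100) = 0.06918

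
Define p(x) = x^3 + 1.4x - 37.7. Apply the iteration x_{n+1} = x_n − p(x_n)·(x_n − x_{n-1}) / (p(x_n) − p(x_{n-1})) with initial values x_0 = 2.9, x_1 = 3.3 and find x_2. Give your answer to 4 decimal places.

p(2.9) = -9.251000, p(3.3) = 2.857000
x_2 = 3.300000 − 2.857000·(3.300000 − 2.900000) / (2.857000 − (-9.251000)) = 3.300000 − (1.142800)/(12.108000) = 3.205616

3.2056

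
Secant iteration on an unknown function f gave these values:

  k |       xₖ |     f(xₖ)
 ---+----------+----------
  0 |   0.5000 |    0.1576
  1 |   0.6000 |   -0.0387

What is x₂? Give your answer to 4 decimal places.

0.5803

x₂ = 0.6000 − (-0.0387)·(0.6000 − 0.5000) / (-0.0387 − 0.1576)
   = 0.6000 − (-0.003870)/(-0.196300) = 0.580285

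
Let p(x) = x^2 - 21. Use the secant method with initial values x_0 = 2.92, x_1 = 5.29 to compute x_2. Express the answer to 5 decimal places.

p(2.92) = -12.4736000, p(5.29) = 6.9841000
x_2 = 5.2900000 − 6.9841000·(5.2900000 − 2.9200000) / (6.9841000 − (-12.4736000)) = 5.2900000 − (16.5523170)/(19.4577000) = 4.4393179

4.43932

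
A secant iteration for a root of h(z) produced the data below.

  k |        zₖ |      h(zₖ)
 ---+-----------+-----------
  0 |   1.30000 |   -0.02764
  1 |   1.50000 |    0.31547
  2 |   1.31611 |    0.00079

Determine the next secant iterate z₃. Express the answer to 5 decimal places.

z₃ = 1.31611 − 0.00079·(1.31611 − 1.50000) / (0.00079 − 0.31547)
   = 1.31611 − (-0.0001453)/(-0.3146800) = 1.3156483

1.31565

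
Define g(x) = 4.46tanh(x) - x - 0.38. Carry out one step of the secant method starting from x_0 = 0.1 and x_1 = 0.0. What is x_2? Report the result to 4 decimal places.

g(0.1) = -0.035481, g(0.0) = -0.380000
x_2 = 0.000000 − (-0.380000)·(0.000000 − 0.100000) / (-0.380000 − (-0.035481)) = 0.000000 − (0.038000)/(-0.344519) = 0.110299

0.1103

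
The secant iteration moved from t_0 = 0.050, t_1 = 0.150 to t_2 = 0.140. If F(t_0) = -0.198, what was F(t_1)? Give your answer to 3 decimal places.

0.022

The secant line through (0.050, -0.198) and (0.150, F(t_1)) crosses zero at t_2 = 0.140.
So (0.050, -0.198), (0.150, F(t_1)), (0.140, 0) are collinear:
F(t_1) = -0.198 · (0.150 − 0.140) / (0.050 − 0.140) = -0.198 · (0.01000)/(-0.09000) = 0.02200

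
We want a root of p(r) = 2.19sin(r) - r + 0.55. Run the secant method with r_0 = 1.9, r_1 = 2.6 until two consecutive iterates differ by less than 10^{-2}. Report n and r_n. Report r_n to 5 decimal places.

p(1.9) = 0.7223972, p(2.6) = -0.9210520
r_2 = 2.6000000 − (-0.9210520)·(0.7000000)/(-1.6434492) = 2.2076931;  |Δ| = 0.3923069
p(2.2076931) = 0.1029466
r_3 = 2.2076931 − 0.1029466·(-0.3923069)/(1.0239986) = 2.2471333;  |Δ| = 0.0394402
p(2.2471333) = 0.0107837
r_4 = 2.2471333 − 0.0107837·(0.0394402)/(-0.0921629) = 2.2517481;  |Δ| = 0.0046148
|r_4 − r_3| = 0.0046148 < 10^{-2}

n = 4, r_n = 2.25175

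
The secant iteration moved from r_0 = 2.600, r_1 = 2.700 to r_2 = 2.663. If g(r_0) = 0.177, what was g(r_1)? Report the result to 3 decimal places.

The secant line through (2.600, 0.177) and (2.700, g(r_1)) crosses zero at r_2 = 2.663.
So (2.600, 0.177), (2.700, g(r_1)), (2.663, 0) are collinear:
g(r_1) = 0.177 · (2.700 − 2.663) / (2.600 − 2.663) = 0.177 · (0.03700)/(-0.06300) = -0.10395

-0.104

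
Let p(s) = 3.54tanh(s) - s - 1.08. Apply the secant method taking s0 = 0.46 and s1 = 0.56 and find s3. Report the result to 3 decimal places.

0.469

p(0.46) = -0.01750, p(0.56) = 0.15824
s2 = 0.56000 − 0.15824·(0.56000 − 0.46000) / (0.15824 − (-0.01750)) = 0.56000 − (0.01582)/(0.17574) = 0.46996
p(0.46996) = 0.00115
s3 = 0.46996 − 0.00115·(0.46996 − 0.56000) / (0.00115 − 0.15824) = 0.46996 − (-0.00010)/(-0.15709) = 0.46930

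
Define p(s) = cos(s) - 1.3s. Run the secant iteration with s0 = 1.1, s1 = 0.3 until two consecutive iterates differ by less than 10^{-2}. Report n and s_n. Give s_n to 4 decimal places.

p(1.1) = -0.976404, p(0.3) = 0.565336
s2 = 0.300000 − 0.565336·(-0.800000)/(1.541740) = 0.593350;  |Δ| = 0.293350
p(0.593350) = 0.057718
s3 = 0.593350 − 0.057718·(0.293350)/(-0.507619) = 0.626704;  |Δ| = 0.033355
p(0.626704) = -0.004751
s4 = 0.626704 − (-0.004751)·(0.033355)/(-0.062469) = 0.624168;  |Δ| = 0.002537
|s4 − s3| = 0.002537 < 10^{-2}

n = 4, s_n = 0.6242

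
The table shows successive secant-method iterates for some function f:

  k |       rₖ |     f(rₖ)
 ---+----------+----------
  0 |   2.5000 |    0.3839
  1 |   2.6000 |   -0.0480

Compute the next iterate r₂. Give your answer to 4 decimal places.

2.5889

r₂ = 2.6000 − (-0.0480)·(2.6000 − 2.5000) / (-0.0480 − 0.3839)
   = 2.6000 − (-0.004800)/(-0.431900) = 2.588886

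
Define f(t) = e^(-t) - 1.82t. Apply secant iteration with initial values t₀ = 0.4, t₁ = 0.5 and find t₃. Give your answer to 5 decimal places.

0.37692

f(0.4) = -0.0576800, f(0.5) = -0.3034693
t₂ = 0.5000000 − (-0.3034693)·(0.5000000 − 0.4000000) / (-0.3034693 − (-0.0576800)) = 0.5000000 − (-0.0303469)/(-0.2457894) = 0.3765328
f(0.3765328) = 0.0009470
t₃ = 0.3765328 − 0.0009470·(0.3765328 − 0.5000000) / (0.0009470 − (-0.3034693)) = 0.3765328 − (-0.0001169)/(0.3044163) = 0.3769169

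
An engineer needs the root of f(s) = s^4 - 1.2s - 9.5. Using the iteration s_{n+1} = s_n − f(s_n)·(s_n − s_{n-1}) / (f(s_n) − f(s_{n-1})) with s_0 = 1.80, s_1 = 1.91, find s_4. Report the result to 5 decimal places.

f(1.80) = -1.1624000, f(1.91) = 1.5166336
s_2 = 1.9100000 − 1.5166336·(1.9100000 − 1.8000000) / (1.5166336 − (-1.1624000)) = 1.9100000 − (0.1668297)/(2.6790336) = 1.8477277
f(1.8477277) = -0.0612115
s_3 = 1.8477277 − (-0.0612115)·(1.8477277 − 1.9100000) / (-0.0612115 − 1.5166336) = 1.8477277 − (0.0038118)/(-1.5778451) = 1.8501435
f(1.8501435) = -0.0030318
s_4 = 1.8501435 − (-0.0030318)·(1.8501435 − 1.8477277) / (-0.0030318 − (-0.0612115)) = 1.8501435 − (-0.0000073)/(0.0581796) = 1.8502694

1.85027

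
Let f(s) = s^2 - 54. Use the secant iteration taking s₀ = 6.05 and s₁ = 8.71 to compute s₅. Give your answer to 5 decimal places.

f(6.05) = -17.3975000, f(8.71) = 21.8641000
s₂ = 8.7100000 − 21.8641000·(8.7100000 − 6.0500000) / (21.8641000 − (-17.3975000)) = 8.7100000 − (58.1585060)/(39.2616000) = 7.2286924
f(7.2286924) = -1.7460060
s₃ = 7.2286924 − (-1.7460060)·(7.2286924 − 8.7100000) / (-1.7460060 − 21.8641000) = 7.2286924 − (2.5863720)/(-23.6101060) = 7.3382375
f(7.3382375) = -0.1502699
s₄ = 7.3382375 − (-0.1502699)·(7.3382375 − 7.2286924) / (-0.1502699 − (-1.7460060)) = 7.3382375 − (-0.0164613)/(1.5957361) = 7.3485534
f(7.3485534) = 0.0012365
s₅ = 7.3485534 − 0.0012365·(7.3485534 − 7.3382375) / (0.0012365 − (-0.1502699)) = 7.3485534 − (0.0000128)/(0.1515064) = 7.3484692

7.34847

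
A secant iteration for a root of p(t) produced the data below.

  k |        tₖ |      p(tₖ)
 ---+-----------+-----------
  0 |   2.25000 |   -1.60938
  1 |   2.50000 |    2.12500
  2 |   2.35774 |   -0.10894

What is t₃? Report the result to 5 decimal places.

t₃ = 2.35774 − (-0.10894)·(2.35774 − 2.50000) / (-0.10894 − 2.12500)
   = 2.35774 − (0.0154978)/(-2.2339400) = 2.3646774

2.36468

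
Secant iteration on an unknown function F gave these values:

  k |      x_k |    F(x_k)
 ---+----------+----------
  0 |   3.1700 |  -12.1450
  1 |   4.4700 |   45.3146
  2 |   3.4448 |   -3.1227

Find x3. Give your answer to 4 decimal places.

3.5109

x3 = 3.4448 − (-3.1227)·(3.4448 − 4.4700) / (-3.1227 − 45.3146)
   = 3.4448 − (3.201392)/(-48.437300) = 3.510894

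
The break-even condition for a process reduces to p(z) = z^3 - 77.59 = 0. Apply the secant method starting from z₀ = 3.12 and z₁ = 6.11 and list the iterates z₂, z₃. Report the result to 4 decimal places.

p(3.12) = -47.218672, p(6.11) = 150.509131
z₂ = 6.110000 − 150.509131·(6.110000 − 3.120000) / (150.509131 − (-47.218672)) = 6.110000 − (450.022302)/(197.727803) = 3.834031
p(3.834031) = -21.230524
z₃ = 3.834031 − (-21.230524)·(3.834031 − 6.110000) / (-21.230524 − 150.509131) = 3.834031 − (48.320010)/(-171.739655) = 4.115387

3.8340, 4.1154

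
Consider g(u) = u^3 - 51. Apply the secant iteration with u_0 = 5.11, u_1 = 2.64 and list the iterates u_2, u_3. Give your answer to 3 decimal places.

g(5.11) = 82.43283, g(2.64) = -32.60026
u_2 = 2.64000 − (-32.60026)·(2.64000 − 5.11000) / (-32.60026 − 82.43283) = 2.64000 − (80.52263)/(-115.03309) = 3.34000
g(3.34000) = -13.74045
u_3 = 3.34000 − (-13.74045)·(3.34000 − 2.64000) / (-13.74045 − (-32.60026)) = 3.34000 − (-9.61825)/(18.85981) = 3.84998

3.340, 3.850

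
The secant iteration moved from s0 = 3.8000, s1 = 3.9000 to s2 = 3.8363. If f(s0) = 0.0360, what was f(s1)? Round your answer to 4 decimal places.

-0.0632

The secant line through (3.8000, 0.0360) and (3.9000, f(s1)) crosses zero at s2 = 3.8363.
So (3.8000, 0.0360), (3.9000, f(s1)), (3.8363, 0) are collinear:
f(s1) = 0.0360 · (3.9000 − 3.8363) / (3.8000 − 3.8363) = 0.0360 · (0.063700)/(-0.036300) = -0.063174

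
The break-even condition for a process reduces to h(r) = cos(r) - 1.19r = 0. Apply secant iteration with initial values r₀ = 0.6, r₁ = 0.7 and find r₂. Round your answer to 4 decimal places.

h(0.6) = 0.111336, h(0.7) = -0.068158
r₂ = 0.700000 − (-0.068158)·(0.700000 − 0.600000) / (-0.068158 − 0.111336) = 0.700000 − (-0.006816)/(-0.179493) = 0.662028

0.6620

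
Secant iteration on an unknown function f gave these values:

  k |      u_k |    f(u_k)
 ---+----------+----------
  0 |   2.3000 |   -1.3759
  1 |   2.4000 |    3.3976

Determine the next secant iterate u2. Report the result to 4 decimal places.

2.3288

u2 = 2.4000 − 3.3976·(2.4000 − 2.3000) / (3.3976 − (-1.3759))
   = 2.4000 − (0.339760)/(4.773500) = 2.328824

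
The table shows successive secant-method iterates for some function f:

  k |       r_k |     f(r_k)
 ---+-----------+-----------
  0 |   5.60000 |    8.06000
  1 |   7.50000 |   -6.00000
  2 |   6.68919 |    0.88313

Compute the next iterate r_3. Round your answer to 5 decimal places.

r_3 = 6.68919 − 0.88313·(6.68919 − 7.50000) / (0.88313 − (-6.00000))
   = 6.68919 − (-0.7160506)/(6.8831300) = 6.7932198

6.79322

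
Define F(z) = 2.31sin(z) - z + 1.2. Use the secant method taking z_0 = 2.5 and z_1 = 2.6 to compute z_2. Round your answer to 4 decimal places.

F(2.5) = 0.082471, F(2.6) = -0.209192
z_2 = 2.600000 − (-0.209192)·(2.600000 − 2.500000) / (-0.209192 − 0.082471) = 2.600000 − (-0.020919)/(-0.291662) = 2.528276

2.5283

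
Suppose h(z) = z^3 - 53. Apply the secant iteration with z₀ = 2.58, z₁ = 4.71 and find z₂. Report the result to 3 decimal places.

3.454

h(2.58) = -35.82649, h(4.71) = 51.48711
z₂ = 4.71000 − 51.48711·(4.71000 − 2.58000) / (51.48711 − (-35.82649)) = 4.71000 − (109.66755)/(87.31360) = 3.45398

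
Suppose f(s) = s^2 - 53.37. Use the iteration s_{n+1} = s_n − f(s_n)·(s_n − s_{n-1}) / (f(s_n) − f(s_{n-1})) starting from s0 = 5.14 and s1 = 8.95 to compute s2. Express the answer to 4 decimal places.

f(5.14) = -26.950400, f(8.95) = 26.732500
s2 = 8.950000 − 26.732500·(8.950000 − 5.140000) / (26.732500 − (-26.950400)) = 8.950000 − (101.850825)/(53.682900) = 7.052732

7.0527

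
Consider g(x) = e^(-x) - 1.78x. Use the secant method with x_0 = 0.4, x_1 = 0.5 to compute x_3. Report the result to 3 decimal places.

g(0.4) = -0.04168, g(0.5) = -0.28347
x_2 = 0.50000 − (-0.28347)·(0.50000 − 0.40000) / (-0.28347 − (-0.04168)) = 0.50000 − (-0.02835)/(-0.24179) = 0.38276
g(0.38276) = 0.00066
x_3 = 0.38276 − 0.00066·(0.38276 − 0.50000) / (0.00066 − (-0.28347)) = 0.38276 − (-0.00008)/(0.28413) = 0.38303

0.383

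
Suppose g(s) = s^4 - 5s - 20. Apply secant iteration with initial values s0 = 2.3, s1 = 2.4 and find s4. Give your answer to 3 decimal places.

g(2.3) = -3.51590, g(2.4) = 1.17760
s2 = 2.40000 − 1.17760·(2.40000 − 2.30000) / (1.17760 − (-3.51590)) = 2.40000 − (0.11776)/(4.69350) = 2.37491
g(2.37491) = -0.06272
s3 = 2.37491 − (-0.06272)·(2.37491 − 2.40000) / (-0.06272 − 1.17760) = 2.37491 − (0.00157)/(-1.24032) = 2.37618
g(2.37618) = -0.00103
s4 = 2.37618 − (-0.00103)·(2.37618 − 2.37491) / (-0.00103 − (-0.06272)) = 2.37618 − (0.00000)/(0.06169) = 2.37620

2.376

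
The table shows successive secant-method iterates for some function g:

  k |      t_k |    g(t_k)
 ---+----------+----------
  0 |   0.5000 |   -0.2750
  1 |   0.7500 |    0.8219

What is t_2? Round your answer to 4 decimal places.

t_2 = 0.7500 − 0.8219·(0.7500 − 0.5000) / (0.8219 − (-0.2750))
   = 0.7500 − (0.205475)/(1.096900) = 0.562677

0.5627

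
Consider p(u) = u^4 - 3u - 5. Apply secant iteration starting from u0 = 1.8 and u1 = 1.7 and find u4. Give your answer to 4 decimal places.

p(1.8) = 0.097600, p(1.7) = -1.747900
u2 = 1.700000 − (-1.747900)·(1.700000 − 1.800000) / (-1.747900 − 0.097600) = 1.700000 − (0.174790)/(-1.845500) = 1.794711
p(1.794711) = -0.009363
u3 = 1.794711 − (-0.009363)·(1.794711 − 1.700000) / (-0.009363 − (-1.747900)) = 1.794711 − (-0.000887)/(1.738537) = 1.795222
p(1.795222) = 0.000906
u4 = 1.795222 − 0.000906·(1.795222 − 1.794711) / (0.000906 − (-0.009363)) = 1.795222 − (0.000000)/(0.010269) = 1.795177

1.7952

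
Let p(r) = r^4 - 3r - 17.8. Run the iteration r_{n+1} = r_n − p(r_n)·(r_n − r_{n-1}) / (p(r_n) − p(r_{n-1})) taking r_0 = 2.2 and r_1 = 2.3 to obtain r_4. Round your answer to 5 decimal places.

p(2.2) = -0.9744000, p(2.3) = 3.2841000
r_2 = 2.3000000 − 3.2841000·(2.3000000 − 2.2000000) / (3.2841000 − (-0.9744000)) = 2.3000000 − (0.3284100)/(4.2585000) = 2.2228813
p(2.2228813) = -0.0531740
r_3 = 2.2228813 − (-0.0531740)·(2.2228813 − 2.3000000) / (-0.0531740 − 3.2841000) = 2.2228813 − (0.0041007)/(-3.3372740) = 2.2241101
p(2.2241101) = -0.0028301
r_4 = 2.2241101 − (-0.0028301)·(2.2241101 − 2.2228813) / (-0.0028301 − (-0.0531740)) = 2.2241101 − (-0.0000035)/(0.0503439) = 2.2241791

2.22418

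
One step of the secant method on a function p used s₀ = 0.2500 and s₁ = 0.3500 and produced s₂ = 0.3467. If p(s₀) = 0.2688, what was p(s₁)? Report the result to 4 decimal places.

-0.0092

The secant line through (0.2500, 0.2688) and (0.3500, p(s₁)) crosses zero at s₂ = 0.3467.
So (0.2500, 0.2688), (0.3500, p(s₁)), (0.3467, 0) are collinear:
p(s₁) = 0.2688 · (0.3500 − 0.3467) / (0.2500 − 0.3467) = 0.2688 · (0.003300)/(-0.096700) = -0.009173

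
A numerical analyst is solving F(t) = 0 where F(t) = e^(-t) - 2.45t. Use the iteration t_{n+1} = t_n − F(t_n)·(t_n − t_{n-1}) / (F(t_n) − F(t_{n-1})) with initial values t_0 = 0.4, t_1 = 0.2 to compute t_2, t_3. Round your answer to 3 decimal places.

F(0.4) = -0.30968, F(0.2) = 0.32873
t_2 = 0.20000 − 0.32873·(0.20000 − 0.40000) / (0.32873 − (-0.30968)) = 0.20000 − (-0.06575)/(0.63841) = 0.30298
F(0.30298) = -0.00370
t_3 = 0.30298 − (-0.00370)·(0.30298 − 0.20000) / (-0.00370 − 0.32873) = 0.30298 − (-0.00038)/(-0.33243) = 0.30184

0.303, 0.302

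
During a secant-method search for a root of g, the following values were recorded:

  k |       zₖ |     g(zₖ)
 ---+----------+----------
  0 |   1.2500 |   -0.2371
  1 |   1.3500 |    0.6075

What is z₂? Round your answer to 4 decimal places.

1.2781

z₂ = 1.3500 − 0.6075·(1.3500 − 1.2500) / (0.6075 − (-0.2371))
   = 1.3500 − (0.060750)/(0.844600) = 1.278072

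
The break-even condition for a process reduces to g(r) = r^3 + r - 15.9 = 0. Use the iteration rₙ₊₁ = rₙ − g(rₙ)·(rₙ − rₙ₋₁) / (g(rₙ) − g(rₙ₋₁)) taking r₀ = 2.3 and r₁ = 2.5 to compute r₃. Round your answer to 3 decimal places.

g(2.3) = -1.43300, g(2.5) = 2.22500
r₂ = 2.50000 − 2.22500·(2.50000 − 2.30000) / (2.22500 − (-1.43300)) = 2.50000 − (0.44500)/(3.65800) = 2.37835
g(2.37835) = -0.06842
r₃ = 2.37835 − (-0.06842)·(2.37835 − 2.50000) / (-0.06842 − 2.22500) = 2.37835 − (0.00832)/(-2.29342) = 2.38198

2.382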